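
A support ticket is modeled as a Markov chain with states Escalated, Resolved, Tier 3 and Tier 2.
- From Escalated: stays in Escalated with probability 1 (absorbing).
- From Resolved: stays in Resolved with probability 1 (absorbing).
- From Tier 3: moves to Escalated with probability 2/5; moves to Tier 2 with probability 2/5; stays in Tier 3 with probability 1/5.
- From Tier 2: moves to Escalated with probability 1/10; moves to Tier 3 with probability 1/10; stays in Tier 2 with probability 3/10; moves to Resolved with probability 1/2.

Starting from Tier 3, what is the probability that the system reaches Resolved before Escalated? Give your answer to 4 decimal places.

0.3846

Let h(s) be the probability of absorption at Resolved starting from transient state s. Then h(Resolved) = 1 and h(Escalated) = 0. By first-step analysis:
h(Tier 3) = 0.4·0 + 0.2·h(Tier 3) + 0.4·h(Tier 2)
h(Tier 2) = 0.1·0 + 0.5·1 + 0.1·h(Tier 3) + 0.3·h(Tier 2)
Solving: h(Tier 3) = 0.3846, h(Tier 2) = 0.7692.
Starting from Tier 3, the probability is 0.3846.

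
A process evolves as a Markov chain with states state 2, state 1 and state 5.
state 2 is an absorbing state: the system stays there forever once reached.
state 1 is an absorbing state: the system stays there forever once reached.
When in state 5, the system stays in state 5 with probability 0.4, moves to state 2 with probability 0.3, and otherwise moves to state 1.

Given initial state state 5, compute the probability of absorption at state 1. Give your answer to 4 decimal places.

0.5000

Let h(s) be the probability of absorption at state 1 starting from transient state s. Then h(state 1) = 1 and h(state 2) = 0. By first-step analysis:
h(state 5) = 0.3·0 + 0.3·1 + 0.4·h(state 5)
Solving: h(state 5) = 0.5000.
Starting from state 5, the probability is 0.5000.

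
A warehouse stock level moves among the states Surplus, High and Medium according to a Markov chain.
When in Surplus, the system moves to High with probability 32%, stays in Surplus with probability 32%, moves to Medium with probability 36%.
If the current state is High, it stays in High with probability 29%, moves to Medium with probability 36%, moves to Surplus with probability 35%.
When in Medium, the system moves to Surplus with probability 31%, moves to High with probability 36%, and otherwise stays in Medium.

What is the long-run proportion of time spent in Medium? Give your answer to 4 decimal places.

0.3495

Let the stationary distribution be π with π = πP and π_1 + π_2 + π_3 = 1.
π_1 = 0.32·π_1 + 0.35·π_2 + 0.31·π_3
π_2 = 0.32·π_1 + 0.29·π_2 + 0.36·π_3
Solving with the normalization constraint gives π = (0.3262, 0.3243, 0.3495).
So the stationary probability of Medium is 0.3495.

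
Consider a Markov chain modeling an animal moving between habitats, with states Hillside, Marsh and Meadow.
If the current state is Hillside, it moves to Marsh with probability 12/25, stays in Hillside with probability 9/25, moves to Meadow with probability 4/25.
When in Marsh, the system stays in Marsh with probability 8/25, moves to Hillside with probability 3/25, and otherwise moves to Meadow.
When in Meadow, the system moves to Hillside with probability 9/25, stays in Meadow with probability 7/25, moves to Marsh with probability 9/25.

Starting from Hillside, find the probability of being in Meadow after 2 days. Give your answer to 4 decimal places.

Sum over the intermediate state after 1 day:
P = P(Hillside→Hillside)·P(Hillside→Meadow) + P(Hillside→Marsh)·P(Marsh→Meadow) + P(Hillside→Meadow)·P(Meadow→Meadow)
  = 0.36×0.16 + 0.48×0.56 + 0.16×0.28
  = 0.0576 + 0.2688 + 0.0448 = 0.3712

0.3712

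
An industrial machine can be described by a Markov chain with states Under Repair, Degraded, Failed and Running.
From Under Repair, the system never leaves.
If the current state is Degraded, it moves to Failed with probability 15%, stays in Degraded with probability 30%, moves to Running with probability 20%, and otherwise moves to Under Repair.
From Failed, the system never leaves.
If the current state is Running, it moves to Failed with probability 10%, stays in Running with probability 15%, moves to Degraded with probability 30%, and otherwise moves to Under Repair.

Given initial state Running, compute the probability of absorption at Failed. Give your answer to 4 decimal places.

0.2150

Let h(s) be the probability of absorption at Failed starting from transient state s. Then h(Failed) = 1 and h(Under Repair) = 0. By first-step analysis:
h(Degraded) = 0.35·0 + 0.3·h(Degraded) + 0.15·1 + 0.2·h(Running)
h(Running) = 0.45·0 + 0.3·h(Degraded) + 0.1·1 + 0.15·h(Running)
Solving: h(Degraded) = 0.2757, h(Running) = 0.2150.
Starting from Running, the probability is 0.2150.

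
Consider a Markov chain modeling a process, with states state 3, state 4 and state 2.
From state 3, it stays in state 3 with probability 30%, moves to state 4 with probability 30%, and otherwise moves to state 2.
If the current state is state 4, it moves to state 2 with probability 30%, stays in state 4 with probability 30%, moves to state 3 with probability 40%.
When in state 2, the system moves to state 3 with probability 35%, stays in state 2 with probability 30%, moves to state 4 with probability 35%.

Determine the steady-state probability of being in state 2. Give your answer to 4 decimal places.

Let the stationary distribution be π with π = πP and π_1 + π_2 + π_3 = 1.
π_1 = 0.3·π_1 + 0.4·π_2 + 0.35·π_3
π_2 = 0.3·π_1 + 0.3·π_2 + 0.35·π_3
Solving with the normalization constraint gives π = (0.3484, 0.3167, 0.3348).
So the stationary probability of state 2 is 0.3348.

0.3348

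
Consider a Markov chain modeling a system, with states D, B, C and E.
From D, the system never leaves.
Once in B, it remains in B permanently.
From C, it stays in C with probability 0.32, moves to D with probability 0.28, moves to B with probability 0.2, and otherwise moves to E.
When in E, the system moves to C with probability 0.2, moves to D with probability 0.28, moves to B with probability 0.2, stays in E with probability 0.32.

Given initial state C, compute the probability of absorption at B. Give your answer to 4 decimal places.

Let h(s) be the probability of absorption at B starting from transient state s. Then h(B) = 1 and h(D) = 0. By first-step analysis:
h(C) = 0.28·0 + 0.2·1 + 0.32·h(C) + 0.2·h(E)
h(E) = 0.28·0 + 0.2·1 + 0.2·h(C) + 0.32·h(E)
Solving: h(C) = 0.4167, h(E) = 0.4167.
Starting from C, the probability is 0.4167.

0.4167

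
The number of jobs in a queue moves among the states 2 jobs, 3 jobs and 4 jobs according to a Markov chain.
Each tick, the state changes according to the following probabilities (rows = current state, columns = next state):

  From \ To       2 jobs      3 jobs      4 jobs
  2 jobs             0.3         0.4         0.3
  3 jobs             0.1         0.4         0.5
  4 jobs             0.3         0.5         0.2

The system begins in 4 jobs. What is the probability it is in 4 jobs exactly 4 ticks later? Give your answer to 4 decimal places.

0.3530

Propagate the distribution vector 4 ticks from 4 jobs.
After 0 ticks: (0.0000, 0.0000, 1.0000)
After 1 tick: (0.3000, 0.5000, 0.2000)
After 2 ticks: (0.2000, 0.4200, 0.3800)
After 3 ticks: (0.2160, 0.4380, 0.3460)
After 4 ticks: (0.2124, 0.4346, 0.3530)
P(in 4 jobs after 4 ticks) = 0.3530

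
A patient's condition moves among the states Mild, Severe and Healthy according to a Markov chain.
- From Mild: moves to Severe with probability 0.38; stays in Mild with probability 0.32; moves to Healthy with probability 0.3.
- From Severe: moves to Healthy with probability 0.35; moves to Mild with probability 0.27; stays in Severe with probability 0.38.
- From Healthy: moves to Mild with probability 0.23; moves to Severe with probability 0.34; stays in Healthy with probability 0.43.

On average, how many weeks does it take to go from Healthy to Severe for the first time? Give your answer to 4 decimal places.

2.8562

Let t(s) be the expected number of weeks to first reach Severe from state s, with t(Severe) = 0. Conditioning on the first week:
t(Mild) = 1 + 0.32·t(Mild) + 0.3·t(Healthy)
t(Healthy) = 1 + 0.23·t(Mild) + 0.43·t(Healthy)
Solving: t(Mild) = 2.7307, t(Healthy) = 2.8562.
Expected weeks from Healthy to Severe: 2.8562.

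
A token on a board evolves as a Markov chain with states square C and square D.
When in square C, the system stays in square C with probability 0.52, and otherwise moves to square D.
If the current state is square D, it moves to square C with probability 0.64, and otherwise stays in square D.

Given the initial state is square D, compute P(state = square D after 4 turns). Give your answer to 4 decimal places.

Propagate the distribution vector 4 turns from square D.
After 0 turns: (0.0000, 1.0000)
After 1 turn: (0.6400, 0.3600)
After 2 turns: (0.5632, 0.4368)
After 3 turns: (0.5724, 0.4276)
After 4 turns: (0.5713, 0.4287)
P(in square D after 4 turns) = 0.4287

0.4287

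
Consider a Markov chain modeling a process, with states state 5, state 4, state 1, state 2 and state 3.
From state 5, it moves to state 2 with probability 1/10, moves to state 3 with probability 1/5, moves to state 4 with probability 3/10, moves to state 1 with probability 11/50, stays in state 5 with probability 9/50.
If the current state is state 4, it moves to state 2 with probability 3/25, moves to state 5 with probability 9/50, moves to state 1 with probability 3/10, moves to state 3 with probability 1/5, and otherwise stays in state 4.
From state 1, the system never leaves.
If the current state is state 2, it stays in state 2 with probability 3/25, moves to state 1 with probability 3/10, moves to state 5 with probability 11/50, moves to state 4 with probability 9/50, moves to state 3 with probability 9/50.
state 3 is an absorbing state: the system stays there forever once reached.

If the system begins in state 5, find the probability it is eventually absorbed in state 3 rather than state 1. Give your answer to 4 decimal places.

Let h(s) be the probability of absorption at state 3 starting from transient state s. Then h(state 3) = 1 and h(state 1) = 0. By first-step analysis:
h(state 5) = 0.18·h(state 5) + 0.3·h(state 4) + 0.22·0 + 0.1·h(state 2) + 0.2·1
h(state 4) = 0.18·h(state 5) + 0.2·h(state 4) + 0.3·0 + 0.12·h(state 2) + 0.2·1
h(state 2) = 0.22·h(state 5) + 0.18·h(state 4) + 0.3·0 + 0.12·h(state 2) + 0.18·1
Solving: h(state 5) = 0.4423, h(state 4) = 0.4093, h(state 2) = 0.3989.
Starting from state 5, the probability is 0.4423.

0.4423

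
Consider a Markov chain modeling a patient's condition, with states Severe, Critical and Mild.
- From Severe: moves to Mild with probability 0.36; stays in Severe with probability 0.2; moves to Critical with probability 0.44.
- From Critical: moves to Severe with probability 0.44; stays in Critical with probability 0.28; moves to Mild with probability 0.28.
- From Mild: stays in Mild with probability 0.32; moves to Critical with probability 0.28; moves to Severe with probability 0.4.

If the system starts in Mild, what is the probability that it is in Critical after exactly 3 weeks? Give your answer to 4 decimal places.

Propagate the distribution vector 3 weeks from Mild.
After 0 weeks: (0.0000, 0.0000, 1.0000)
After 1 week: (0.4000, 0.2800, 0.3200)
After 2 weeks: (0.3312, 0.3440, 0.3248)
After 3 weeks: (0.3475, 0.3330, 0.3195)
P(in Critical after 3 weeks) = 0.3330

0.3330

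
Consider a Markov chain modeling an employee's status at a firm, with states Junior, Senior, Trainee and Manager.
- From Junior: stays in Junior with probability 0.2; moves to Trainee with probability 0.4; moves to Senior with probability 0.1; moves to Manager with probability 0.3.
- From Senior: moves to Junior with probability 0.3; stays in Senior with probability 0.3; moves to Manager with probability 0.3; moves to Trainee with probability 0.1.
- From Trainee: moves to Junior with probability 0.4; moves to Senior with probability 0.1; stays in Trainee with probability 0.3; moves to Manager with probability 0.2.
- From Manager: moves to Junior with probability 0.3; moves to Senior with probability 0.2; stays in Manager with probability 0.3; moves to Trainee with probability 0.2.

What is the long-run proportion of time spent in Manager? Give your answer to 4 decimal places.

0.2729

Let the stationary distribution be π with π = πP and π_1 + π_2 + π_3 + π_4 = 1.
π_1 = 0.2·π_1 + 0.3·π_2 + 0.4·π_3 + 0.3·π_4
π_2 = 0.1·π_1 + 0.3·π_2 + 0.1·π_3 + 0.2·π_4
π_3 = 0.4·π_1 + 0.1·π_2 + 0.3·π_3 + 0.2·π_4
Solving with the normalization constraint gives π = (0.2973, 0.1591, 0.2706, 0.2729).
So the stationary probability of Manager is 0.2729.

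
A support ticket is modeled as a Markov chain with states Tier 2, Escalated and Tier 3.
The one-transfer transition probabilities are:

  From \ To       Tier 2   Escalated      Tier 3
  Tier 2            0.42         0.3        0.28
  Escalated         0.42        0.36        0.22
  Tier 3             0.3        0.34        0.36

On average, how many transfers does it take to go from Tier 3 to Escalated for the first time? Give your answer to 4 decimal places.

Let t(s) be the expected number of transfers to first reach Escalated from state s, with t(Escalated) = 0. Conditioning on the first transfer:
t(Tier 2) = 1 + 0.42·t(Tier 2) + 0.28·t(Tier 3)
t(Tier 3) = 1 + 0.3·t(Tier 2) + 0.36·t(Tier 3)
Solving: t(Tier 2) = 3.2033, t(Tier 3) = 3.0641.
Expected transfers from Tier 3 to Escalated: 3.0641.

3.0641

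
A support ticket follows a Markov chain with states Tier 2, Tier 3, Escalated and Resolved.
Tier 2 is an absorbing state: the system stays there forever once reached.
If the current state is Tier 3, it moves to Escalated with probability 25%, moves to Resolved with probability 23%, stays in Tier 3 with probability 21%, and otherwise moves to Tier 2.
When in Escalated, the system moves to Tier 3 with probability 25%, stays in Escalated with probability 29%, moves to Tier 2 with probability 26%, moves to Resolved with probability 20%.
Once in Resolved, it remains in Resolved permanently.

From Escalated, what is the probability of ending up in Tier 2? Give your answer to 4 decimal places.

Let h(s) be the probability of absorption at Tier 2 starting from transient state s. Then h(Tier 2) = 1 and h(Resolved) = 0. By first-step analysis:
h(Tier 3) = 0.31·1 + 0.21·h(Tier 3) + 0.25·h(Escalated) + 0.23·0
h(Escalated) = 0.26·1 + 0.25·h(Tier 3) + 0.29·h(Escalated) + 0.2·0
Solving: h(Tier 3) = 0.5720, h(Escalated) = 0.5676.
Starting from Escalated, the probability is 0.5676.

0.5676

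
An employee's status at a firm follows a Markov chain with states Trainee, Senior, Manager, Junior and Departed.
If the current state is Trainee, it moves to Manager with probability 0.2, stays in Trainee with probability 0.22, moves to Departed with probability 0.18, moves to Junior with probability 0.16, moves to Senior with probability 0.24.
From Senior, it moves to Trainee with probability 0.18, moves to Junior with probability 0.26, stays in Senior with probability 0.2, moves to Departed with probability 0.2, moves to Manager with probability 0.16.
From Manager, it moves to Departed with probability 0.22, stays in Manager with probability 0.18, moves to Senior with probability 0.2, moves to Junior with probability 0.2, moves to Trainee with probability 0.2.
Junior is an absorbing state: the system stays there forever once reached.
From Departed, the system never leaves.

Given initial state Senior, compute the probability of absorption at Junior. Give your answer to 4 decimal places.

Let h(s) be the probability of absorption at Junior starting from transient state s. Then h(Junior) = 1 and h(Departed) = 0. By first-step analysis:
h(Trainee) = 0.22·h(Trainee) + 0.24·h(Senior) + 0.2·h(Manager) + 0.16·1 + 0.18·0
h(Senior) = 0.18·h(Trainee) + 0.2·h(Senior) + 0.16·h(Manager) + 0.26·1 + 0.2·0
h(Manager) = 0.2·h(Trainee) + 0.2·h(Senior) + 0.18·h(Manager) + 0.2·1 + 0.22·0
Solving: h(Trainee) = 0.4972, h(Senior) = 0.5361, h(Manager) = 0.4959.
Starting from Senior, the probability is 0.5361.

0.5361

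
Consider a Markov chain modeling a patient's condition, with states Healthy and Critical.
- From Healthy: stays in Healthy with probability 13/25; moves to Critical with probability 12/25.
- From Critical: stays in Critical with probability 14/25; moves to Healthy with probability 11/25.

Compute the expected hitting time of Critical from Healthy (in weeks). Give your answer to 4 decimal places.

2.0833

Let t(s) be the expected number of weeks to first reach Critical from state s, with t(Critical) = 0. Conditioning on the first week:
t(Healthy) = 1 + 0.52·t(Healthy)
Solving: t(Healthy) = 2.0833.
Expected weeks from Healthy to Critical: 2.0833.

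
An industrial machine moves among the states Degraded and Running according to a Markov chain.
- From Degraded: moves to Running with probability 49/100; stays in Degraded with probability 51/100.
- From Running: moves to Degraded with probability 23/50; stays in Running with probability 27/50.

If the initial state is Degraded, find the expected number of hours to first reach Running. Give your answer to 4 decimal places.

Let t(s) be the expected number of hours to first reach Running from state s, with t(Running) = 0. Conditioning on the first hour:
t(Degraded) = 1 + 0.51·t(Degraded)
Solving: t(Degraded) = 2.0408.
Expected hours from Degraded to Running: 2.0408.

2.0408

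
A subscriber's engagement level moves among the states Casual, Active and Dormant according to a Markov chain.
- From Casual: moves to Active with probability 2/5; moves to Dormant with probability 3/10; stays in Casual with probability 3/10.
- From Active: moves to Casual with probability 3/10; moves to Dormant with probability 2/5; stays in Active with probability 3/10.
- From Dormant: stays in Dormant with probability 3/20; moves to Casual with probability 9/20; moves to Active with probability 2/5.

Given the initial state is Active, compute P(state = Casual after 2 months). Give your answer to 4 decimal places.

0.3600

Sum over the intermediate state after 1 month:
P = P(Active→Casual)·P(Casual→Casual) + P(Active→Active)·P(Active→Casual) + P(Active→Dormant)·P(Dormant→Casual)
  = 0.3×0.3 + 0.3×0.3 + 0.4×0.45
  = 0.0900 + 0.0900 + 0.1800 = 0.3600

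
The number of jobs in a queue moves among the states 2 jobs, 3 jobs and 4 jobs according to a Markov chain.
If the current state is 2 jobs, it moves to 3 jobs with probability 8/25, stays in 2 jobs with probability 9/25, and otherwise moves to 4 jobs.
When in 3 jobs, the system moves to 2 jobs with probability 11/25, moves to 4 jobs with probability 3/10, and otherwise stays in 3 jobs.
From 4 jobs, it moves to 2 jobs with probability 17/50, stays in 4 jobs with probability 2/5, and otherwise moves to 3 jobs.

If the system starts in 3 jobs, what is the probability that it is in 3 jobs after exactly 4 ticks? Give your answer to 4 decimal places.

0.2826

Propagate the distribution vector 4 ticks from 3 jobs.
After 0 ticks: (0.0000, 1.0000, 0.0000)
After 1 tick: (0.4400, 0.2600, 0.3000)
After 2 ticks: (0.3748, 0.2864, 0.3388)
After 3 ticks: (0.3761, 0.2825, 0.3414)
After 4 ticks: (0.3758, 0.2826, 0.3417)
P(in 3 jobs after 4 ticks) = 0.2826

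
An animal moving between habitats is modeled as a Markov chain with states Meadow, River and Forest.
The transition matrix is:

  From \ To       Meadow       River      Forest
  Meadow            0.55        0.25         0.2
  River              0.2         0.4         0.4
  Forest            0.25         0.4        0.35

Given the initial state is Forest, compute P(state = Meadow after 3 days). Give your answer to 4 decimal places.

Propagate the distribution vector 3 days from Forest.
After 0 days: (0.0000, 0.0000, 1.0000)
After 1 day: (0.2500, 0.4000, 0.3500)
After 2 days: (0.3050, 0.3625, 0.3325)
After 3 days: (0.3234, 0.3543, 0.3224)
P(in Meadow after 3 days) = 0.3234

0.3234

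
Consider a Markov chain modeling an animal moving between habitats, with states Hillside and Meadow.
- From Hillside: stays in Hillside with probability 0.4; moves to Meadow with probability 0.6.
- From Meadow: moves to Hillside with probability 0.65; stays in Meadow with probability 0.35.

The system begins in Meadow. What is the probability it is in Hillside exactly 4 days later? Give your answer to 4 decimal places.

Propagate the distribution vector 4 days from Meadow.
After 0 days: (0.0000, 1.0000)
After 1 day: (0.6500, 0.3500)
After 2 days: (0.4875, 0.5125)
After 3 days: (0.5281, 0.4719)
After 4 days: (0.5180, 0.4820)
P(in Hillside after 4 days) = 0.5180

0.5180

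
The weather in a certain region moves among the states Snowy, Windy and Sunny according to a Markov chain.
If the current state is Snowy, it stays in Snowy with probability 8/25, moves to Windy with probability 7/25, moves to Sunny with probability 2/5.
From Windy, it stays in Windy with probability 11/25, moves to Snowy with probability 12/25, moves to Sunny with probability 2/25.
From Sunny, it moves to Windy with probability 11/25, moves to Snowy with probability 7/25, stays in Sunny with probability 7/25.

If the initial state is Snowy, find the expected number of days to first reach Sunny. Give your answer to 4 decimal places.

3.4091

Let t(s) be the expected number of days to first reach Sunny from state s, with t(Sunny) = 0. Conditioning on the first day:
t(Snowy) = 1 + 0.32·t(Snowy) + 0.28·t(Windy)
t(Windy) = 1 + 0.48·t(Snowy) + 0.44·t(Windy)
Solving: t(Snowy) = 3.4091, t(Windy) = 4.7078.
Expected days from Snowy to Sunny: 3.4091.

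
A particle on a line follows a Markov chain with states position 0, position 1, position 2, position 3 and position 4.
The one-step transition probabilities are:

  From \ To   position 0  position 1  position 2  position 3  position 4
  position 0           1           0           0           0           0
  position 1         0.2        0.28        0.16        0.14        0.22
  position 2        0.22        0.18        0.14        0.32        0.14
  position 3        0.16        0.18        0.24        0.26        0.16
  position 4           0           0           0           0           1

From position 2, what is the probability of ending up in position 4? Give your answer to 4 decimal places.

Let h(s) be the probability of absorption at position 4 starting from transient state s. Then h(position 4) = 1 and h(position 0) = 0. By first-step analysis:
h(position 1) = 0.2·0 + 0.28·h(position 1) + 0.16·h(position 2) + 0.14·h(position 3) + 0.22·1
h(position 2) = 0.22·0 + 0.18·h(position 1) + 0.14·h(position 2) + 0.32·h(position 3) + 0.14·1
h(position 3) = 0.16·0 + 0.18·h(position 1) + 0.24·h(position 2) + 0.26·h(position 3) + 0.16·1
Solving: h(position 1) = 0.4986, h(position 2) = 0.4466, h(position 3) = 0.4823.
Starting from position 2, the probability is 0.4466.

0.4466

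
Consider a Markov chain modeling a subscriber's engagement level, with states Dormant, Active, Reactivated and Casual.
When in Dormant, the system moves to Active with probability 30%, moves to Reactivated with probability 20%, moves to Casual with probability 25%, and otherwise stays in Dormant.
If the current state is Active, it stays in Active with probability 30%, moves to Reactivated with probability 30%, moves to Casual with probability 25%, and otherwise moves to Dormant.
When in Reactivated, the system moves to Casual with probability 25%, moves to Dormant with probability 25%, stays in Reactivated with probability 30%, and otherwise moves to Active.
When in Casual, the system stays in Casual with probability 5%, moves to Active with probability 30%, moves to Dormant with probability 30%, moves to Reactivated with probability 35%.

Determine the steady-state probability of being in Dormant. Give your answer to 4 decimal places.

0.2333

Let the stationary distribution be π with π = πP and π_1 + π_2 + π_3 + π_4 = 1.
π_1 = 0.25·π_1 + 0.15·π_2 + 0.25·π_3 + 0.3·π_4
π_2 = 0.3·π_1 + 0.3·π_2 + 0.2·π_3 + 0.3·π_4
π_3 = 0.2·π_1 + 0.3·π_2 + 0.3·π_3 + 0.35·π_4
Solving with the normalization constraint gives π = (0.2333, 0.2713, 0.2871, 0.2083).
So the stationary probability of Dormant is 0.2333.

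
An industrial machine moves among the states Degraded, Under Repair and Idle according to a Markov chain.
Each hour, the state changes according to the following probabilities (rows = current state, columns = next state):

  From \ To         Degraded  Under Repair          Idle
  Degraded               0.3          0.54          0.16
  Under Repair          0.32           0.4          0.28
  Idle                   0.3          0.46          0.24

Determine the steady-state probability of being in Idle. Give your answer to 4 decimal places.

0.2336

Let the stationary distribution be π with π = πP and π_1 + π_2 + π_3 = 1.
π_1 = 0.3·π_1 + 0.32·π_2 + 0.3·π_3
π_2 = 0.54·π_1 + 0.4·π_2 + 0.46·π_3
Solving with the normalization constraint gives π = (0.3091, 0.4573, 0.2336).
So the stationary probability of Idle is 0.2336.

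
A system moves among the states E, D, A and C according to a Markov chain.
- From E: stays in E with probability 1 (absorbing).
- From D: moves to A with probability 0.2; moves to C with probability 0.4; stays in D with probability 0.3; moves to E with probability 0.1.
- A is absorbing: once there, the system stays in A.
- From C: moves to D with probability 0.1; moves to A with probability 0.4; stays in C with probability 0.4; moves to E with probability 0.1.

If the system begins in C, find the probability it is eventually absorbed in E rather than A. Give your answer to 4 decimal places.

Let h(s) be the probability of absorption at E starting from transient state s. Then h(E) = 1 and h(A) = 0. By first-step analysis:
h(D) = 0.1·1 + 0.3·h(D) + 0.2·0 + 0.4·h(C)
h(C) = 0.1·1 + 0.1·h(D) + 0.4·0 + 0.4·h(C)
Solving: h(D) = 0.2632, h(C) = 0.2105.
Starting from C, the probability is 0.2105.

0.2105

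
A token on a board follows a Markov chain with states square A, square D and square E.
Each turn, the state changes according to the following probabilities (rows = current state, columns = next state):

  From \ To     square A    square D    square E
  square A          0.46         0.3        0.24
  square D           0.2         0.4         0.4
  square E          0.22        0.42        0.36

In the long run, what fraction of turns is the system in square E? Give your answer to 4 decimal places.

Let the stationary distribution be π with π = πP and π_1 + π_2 + π_3 = 1.
π_1 = 0.46·π_1 + 0.2·π_2 + 0.22·π_3
π_2 = 0.3·π_1 + 0.4·π_2 + 0.42·π_3
Solving with the normalization constraint gives π = (0.2795, 0.3789, 0.3416).
So the stationary probability of square E is 0.3416.

0.3416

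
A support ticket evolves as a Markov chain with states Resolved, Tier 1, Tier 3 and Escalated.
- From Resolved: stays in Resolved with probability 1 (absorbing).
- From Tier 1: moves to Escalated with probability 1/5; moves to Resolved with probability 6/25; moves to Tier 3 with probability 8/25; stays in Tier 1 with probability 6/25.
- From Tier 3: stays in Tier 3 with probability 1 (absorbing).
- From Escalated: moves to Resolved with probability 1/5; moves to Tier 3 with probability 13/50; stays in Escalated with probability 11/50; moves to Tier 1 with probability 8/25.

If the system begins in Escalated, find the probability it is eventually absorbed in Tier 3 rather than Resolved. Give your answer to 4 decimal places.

0.5673

Let h(s) be the probability of absorption at Tier 3 starting from transient state s. Then h(Tier 3) = 1 and h(Resolved) = 0. By first-step analysis:
h(Tier 1) = 0.24·0 + 0.24·h(Tier 1) + 0.32·1 + 0.2·h(Escalated)
h(Escalated) = 0.2·0 + 0.32·h(Tier 1) + 0.26·1 + 0.22·h(Escalated)
Solving: h(Tier 1) = 0.5703, h(Escalated) = 0.5673.
Starting from Escalated, the probability is 0.5673.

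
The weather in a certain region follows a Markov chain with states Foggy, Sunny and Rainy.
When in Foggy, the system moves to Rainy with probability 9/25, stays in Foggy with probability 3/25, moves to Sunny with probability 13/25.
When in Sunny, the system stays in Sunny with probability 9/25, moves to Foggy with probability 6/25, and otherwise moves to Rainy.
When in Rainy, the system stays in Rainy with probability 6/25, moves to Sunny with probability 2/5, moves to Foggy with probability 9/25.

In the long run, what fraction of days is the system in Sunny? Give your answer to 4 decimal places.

0.4135

Let the stationary distribution be π with π = πP and π_1 + π_2 + π_3 = 1.
π_1 = 0.12·π_1 + 0.24·π_2 + 0.36·π_3
π_2 = 0.52·π_1 + 0.36·π_2 + 0.4·π_3
Solving with the normalization constraint gives π = (0.2503, 0.4135, 0.3362).
So the stationary probability of Sunny is 0.4135.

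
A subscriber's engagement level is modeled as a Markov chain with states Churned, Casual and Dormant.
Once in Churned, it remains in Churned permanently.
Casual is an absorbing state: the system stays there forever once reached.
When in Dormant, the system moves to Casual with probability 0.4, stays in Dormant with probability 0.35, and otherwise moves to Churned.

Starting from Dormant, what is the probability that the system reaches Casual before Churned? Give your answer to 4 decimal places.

Let h(s) be the probability of absorption at Casual starting from transient state s. Then h(Casual) = 1 and h(Churned) = 0. By first-step analysis:
h(Dormant) = 0.25·0 + 0.4·1 + 0.35·h(Dormant)
Solving: h(Dormant) = 0.6154.
Starting from Dormant, the probability is 0.6154.

0.6154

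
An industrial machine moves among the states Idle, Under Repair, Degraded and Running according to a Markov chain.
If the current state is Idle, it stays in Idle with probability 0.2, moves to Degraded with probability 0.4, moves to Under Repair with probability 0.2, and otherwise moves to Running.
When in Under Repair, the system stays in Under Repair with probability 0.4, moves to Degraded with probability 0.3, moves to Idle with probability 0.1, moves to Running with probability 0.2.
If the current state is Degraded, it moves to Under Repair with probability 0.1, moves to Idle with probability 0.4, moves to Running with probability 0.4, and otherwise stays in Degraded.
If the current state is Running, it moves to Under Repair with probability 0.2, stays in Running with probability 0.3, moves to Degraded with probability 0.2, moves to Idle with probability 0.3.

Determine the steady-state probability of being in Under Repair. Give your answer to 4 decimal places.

0.2190

Let the stationary distribution be π with π = πP and π_1 + π_2 + π_3 + π_4 = 1.
π_1 = 0.2·π_1 + 0.1·π_2 + 0.4·π_3 + 0.3·π_4
π_2 = 0.2·π_1 + 0.4·π_2 + 0.1·π_3 + 0.2·π_4
π_3 = 0.4·π_1 + 0.3·π_2 + 0.1·π_3 + 0.2·π_4
Solving with the normalization constraint gives π = (0.2555, 0.2190, 0.2482, 0.2774).
So the stationary probability of Under Repair is 0.2190.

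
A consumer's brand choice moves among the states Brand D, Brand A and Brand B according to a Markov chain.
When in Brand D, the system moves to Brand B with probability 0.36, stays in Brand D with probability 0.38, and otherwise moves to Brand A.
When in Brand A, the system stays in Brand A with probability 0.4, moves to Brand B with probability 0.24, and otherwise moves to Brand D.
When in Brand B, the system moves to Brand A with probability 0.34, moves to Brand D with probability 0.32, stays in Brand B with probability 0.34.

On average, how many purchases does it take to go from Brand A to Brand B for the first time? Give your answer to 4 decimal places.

Let t(s) be the expected number of purchases to first reach Brand B from state s, with t(Brand B) = 0. Conditioning on the first purchase:
t(Brand D) = 1 + 0.38·t(Brand D) + 0.26·t(Brand A)
t(Brand A) = 1 + 0.36·t(Brand D) + 0.4·t(Brand A)
Solving: t(Brand D) = 3.0891, t(Brand A) = 3.5201.
Expected purchases from Brand A to Brand B: 3.5201.

3.5201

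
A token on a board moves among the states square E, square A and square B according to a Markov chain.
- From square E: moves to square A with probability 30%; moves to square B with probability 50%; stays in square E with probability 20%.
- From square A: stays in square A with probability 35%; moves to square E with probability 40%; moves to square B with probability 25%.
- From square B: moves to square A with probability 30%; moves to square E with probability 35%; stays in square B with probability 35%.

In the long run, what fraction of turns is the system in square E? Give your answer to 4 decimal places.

Let the stationary distribution be π with π = πP and π_1 + π_2 + π_3 = 1.
π_1 = 0.2·π_1 + 0.4·π_2 + 0.35·π_3
π_2 = 0.3·π_1 + 0.35·π_2 + 0.3·π_3
Solving with the normalization constraint gives π = (0.3181, 0.3158, 0.3661).
So the stationary probability of square E is 0.3181.

0.3181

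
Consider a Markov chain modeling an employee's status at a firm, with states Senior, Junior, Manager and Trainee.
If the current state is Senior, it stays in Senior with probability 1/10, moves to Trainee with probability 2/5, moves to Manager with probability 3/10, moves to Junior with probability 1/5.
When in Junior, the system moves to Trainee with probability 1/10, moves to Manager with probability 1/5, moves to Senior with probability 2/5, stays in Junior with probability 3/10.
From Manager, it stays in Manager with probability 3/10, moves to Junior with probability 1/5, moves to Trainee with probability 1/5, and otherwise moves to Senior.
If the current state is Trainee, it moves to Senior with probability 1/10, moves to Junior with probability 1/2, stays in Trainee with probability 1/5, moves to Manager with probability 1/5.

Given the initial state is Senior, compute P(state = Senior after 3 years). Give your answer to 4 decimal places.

0.2500

Propagate the distribution vector 3 years from Senior.
After 0 years: (1.0000, 0.0000, 0.0000, 0.0000)
After 1 year: (0.1000, 0.2000, 0.3000, 0.4000)
After 2 years: (0.2200, 0.3400, 0.2400, 0.2000)
After 3 years: (0.2500, 0.2940, 0.2460, 0.2100)
P(in Senior after 3 years) = 0.2500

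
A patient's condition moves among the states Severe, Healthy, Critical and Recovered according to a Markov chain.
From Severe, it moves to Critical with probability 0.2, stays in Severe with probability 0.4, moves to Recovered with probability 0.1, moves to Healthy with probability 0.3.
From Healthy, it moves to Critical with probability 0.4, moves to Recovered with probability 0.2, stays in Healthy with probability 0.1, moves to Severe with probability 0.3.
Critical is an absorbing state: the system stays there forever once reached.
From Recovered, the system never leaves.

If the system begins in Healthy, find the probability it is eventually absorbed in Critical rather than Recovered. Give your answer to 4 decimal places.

Let h(s) be the probability of absorption at Critical starting from transient state s. Then h(Critical) = 1 and h(Recovered) = 0. By first-step analysis:
h(Severe) = 0.4·h(Severe) + 0.3·h(Healthy) + 0.2·1 + 0.1·0
h(Healthy) = 0.3·h(Severe) + 0.1·h(Healthy) + 0.4·1 + 0.2·0
Solving: h(Severe) = 0.6667, h(Healthy) = 0.6667.
Starting from Healthy, the probability is 0.6667.

0.6667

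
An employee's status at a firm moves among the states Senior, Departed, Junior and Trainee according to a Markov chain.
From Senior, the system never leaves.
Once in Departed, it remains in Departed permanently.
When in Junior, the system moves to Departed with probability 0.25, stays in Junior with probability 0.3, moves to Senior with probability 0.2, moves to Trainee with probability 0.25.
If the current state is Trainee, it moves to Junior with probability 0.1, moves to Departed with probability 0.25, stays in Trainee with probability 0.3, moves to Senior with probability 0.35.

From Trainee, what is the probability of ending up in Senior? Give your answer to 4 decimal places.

Let h(s) be the probability of absorption at Senior starting from transient state s. Then h(Senior) = 1 and h(Departed) = 0. By first-step analysis:
h(Junior) = 0.2·1 + 0.25·0 + 0.3·h(Junior) + 0.25·h(Trainee)
h(Trainee) = 0.35·1 + 0.25·0 + 0.1·h(Junior) + 0.3·h(Trainee)
Solving: h(Junior) = 0.4892, h(Trainee) = 0.5699.
Starting from Trainee, the probability is 0.5699.

0.5699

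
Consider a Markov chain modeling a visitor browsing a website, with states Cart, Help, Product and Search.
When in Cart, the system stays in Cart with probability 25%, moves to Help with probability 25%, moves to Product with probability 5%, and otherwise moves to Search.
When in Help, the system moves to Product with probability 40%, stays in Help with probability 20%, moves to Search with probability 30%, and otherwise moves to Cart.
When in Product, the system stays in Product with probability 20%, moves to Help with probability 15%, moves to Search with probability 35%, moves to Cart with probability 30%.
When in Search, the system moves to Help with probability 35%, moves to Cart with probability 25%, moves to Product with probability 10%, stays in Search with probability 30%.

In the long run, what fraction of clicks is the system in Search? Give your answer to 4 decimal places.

Let the stationary distribution be π with π = πP and π_1 + π_2 + π_3 + π_4 = 1.
π_1 = 0.25·π_1 + 0.1·π_2 + 0.3·π_3 + 0.25·π_4
π_2 = 0.25·π_1 + 0.2·π_2 + 0.15·π_3 + 0.35·π_4
π_3 = 0.05·π_1 + 0.4·π_2 + 0.2·π_3 + 0.1·π_4
Solving with the normalization constraint gives π = (0.2212, 0.2532, 0.1832, 0.3423).
So the stationary probability of Search is 0.3423.

0.3423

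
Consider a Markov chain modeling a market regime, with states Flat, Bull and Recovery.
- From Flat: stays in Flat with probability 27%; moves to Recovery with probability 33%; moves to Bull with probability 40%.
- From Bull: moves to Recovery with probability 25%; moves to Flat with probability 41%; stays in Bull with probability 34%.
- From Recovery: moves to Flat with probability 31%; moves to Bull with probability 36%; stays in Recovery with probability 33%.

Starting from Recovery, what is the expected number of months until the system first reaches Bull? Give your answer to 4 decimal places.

Let t(s) be the expected number of months to first reach Bull from state s, with t(Bull) = 0. Conditioning on the first month:
t(Flat) = 1 + 0.27·t(Flat) + 0.33·t(Recovery)
t(Recovery) = 1 + 0.31·t(Flat) + 0.33·t(Recovery)
Solving: t(Flat) = 2.5853, t(Recovery) = 2.6887.
Expected months from Recovery to Bull: 2.6887.

2.6887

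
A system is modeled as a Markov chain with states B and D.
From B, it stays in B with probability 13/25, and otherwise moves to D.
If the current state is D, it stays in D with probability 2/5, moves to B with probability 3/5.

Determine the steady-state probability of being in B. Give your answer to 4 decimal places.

0.5556

Let the stationary distribution be π with π = πP and π_1 + π_2 = 1.
π_1 = 0.52·π_1 + 0.6·π_2
Solving with the normalization constraint gives π = (0.5556, 0.4444).
So the stationary probability of B is 0.5556.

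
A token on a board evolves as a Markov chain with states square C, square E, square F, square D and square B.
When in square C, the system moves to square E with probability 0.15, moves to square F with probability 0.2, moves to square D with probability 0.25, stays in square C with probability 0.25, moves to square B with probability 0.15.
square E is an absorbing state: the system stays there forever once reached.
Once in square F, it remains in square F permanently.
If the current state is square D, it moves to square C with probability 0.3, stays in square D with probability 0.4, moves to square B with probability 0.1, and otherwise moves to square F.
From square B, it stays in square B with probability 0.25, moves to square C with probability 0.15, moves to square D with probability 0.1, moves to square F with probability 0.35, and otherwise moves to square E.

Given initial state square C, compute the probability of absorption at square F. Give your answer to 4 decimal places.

Let h(s) be the probability of absorption at square F starting from transient state s. Then h(square F) = 1 and h(square E) = 0. By first-step analysis:
h(square C) = 0.25·h(square C) + 0.15·0 + 0.2·1 + 0.25·h(square D) + 0.15·h(square B)
h(square D) = 0.3·h(square C) + 0.2·1 + 0.4·h(square D) + 0.1·h(square B)
h(square B) = 0.15·h(square C) + 0.15·0 + 0.35·1 + 0.1·h(square D) + 0.25·h(square B)
Solving: h(square C) = 0.6696, h(square D) = 0.7857, h(square B) = 0.7054.
Starting from square C, the probability is 0.6696.

0.6696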